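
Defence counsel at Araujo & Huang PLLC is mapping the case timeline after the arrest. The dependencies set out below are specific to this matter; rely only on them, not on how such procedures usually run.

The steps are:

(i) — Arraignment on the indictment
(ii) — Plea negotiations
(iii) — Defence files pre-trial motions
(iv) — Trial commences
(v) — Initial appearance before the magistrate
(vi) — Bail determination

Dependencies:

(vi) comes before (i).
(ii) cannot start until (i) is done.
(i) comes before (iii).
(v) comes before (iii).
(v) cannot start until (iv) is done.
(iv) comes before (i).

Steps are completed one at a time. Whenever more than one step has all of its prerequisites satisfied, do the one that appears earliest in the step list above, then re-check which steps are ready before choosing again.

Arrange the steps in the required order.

(iv), (v), (vi), (i), (ii), (iii)

Nothing is required for (iv) and (vi). (iv) is listed earlier → (iv) first.
(v) now also ready, so the ready set is {(v), (vi)}; (v) is listed earlier → (v).
Next only (vi) has its prerequisites met → (vi).
That leaves (i) as the only ready step → (i).
(ii) and (iii) are both available; (ii) is listed earlier → (ii).
(iii) needed (i) and (v), now all done → (iii).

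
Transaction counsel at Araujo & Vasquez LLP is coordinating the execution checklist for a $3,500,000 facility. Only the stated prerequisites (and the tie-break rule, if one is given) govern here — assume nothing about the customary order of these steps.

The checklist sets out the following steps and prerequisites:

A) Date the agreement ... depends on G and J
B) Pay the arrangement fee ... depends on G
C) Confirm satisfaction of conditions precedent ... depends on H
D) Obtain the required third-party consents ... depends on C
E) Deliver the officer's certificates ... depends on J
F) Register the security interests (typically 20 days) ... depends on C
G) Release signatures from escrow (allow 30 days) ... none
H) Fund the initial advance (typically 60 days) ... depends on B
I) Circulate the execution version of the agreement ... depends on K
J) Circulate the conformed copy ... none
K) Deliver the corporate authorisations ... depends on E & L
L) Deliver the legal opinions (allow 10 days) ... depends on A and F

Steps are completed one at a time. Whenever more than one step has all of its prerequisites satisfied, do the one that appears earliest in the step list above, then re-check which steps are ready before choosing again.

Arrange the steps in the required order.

Nothing is required for G and J. G is listed earlier → G first.
B now also ready, so the ready set is {B, J}; B is listed earlier → B.
H and J are both available; H is listed earlier → H.
C now also ready, so the ready set is {C, J}; C is listed earlier → C.
D, F and J are all available; D is listed earlier → D.
Now F and J have their prerequisites met. F is listed earlier, so F next.
Next only J has its prerequisites met → J.
Now A and E have their prerequisites met. A is listed earlier, so A next.
E and L are both available; E is listed earlier → E.
That leaves L as the only ready step → L.
That leaves K as the only ready step → K.
That leaves I as the only ready step → I.

G B H C D F J A E L K I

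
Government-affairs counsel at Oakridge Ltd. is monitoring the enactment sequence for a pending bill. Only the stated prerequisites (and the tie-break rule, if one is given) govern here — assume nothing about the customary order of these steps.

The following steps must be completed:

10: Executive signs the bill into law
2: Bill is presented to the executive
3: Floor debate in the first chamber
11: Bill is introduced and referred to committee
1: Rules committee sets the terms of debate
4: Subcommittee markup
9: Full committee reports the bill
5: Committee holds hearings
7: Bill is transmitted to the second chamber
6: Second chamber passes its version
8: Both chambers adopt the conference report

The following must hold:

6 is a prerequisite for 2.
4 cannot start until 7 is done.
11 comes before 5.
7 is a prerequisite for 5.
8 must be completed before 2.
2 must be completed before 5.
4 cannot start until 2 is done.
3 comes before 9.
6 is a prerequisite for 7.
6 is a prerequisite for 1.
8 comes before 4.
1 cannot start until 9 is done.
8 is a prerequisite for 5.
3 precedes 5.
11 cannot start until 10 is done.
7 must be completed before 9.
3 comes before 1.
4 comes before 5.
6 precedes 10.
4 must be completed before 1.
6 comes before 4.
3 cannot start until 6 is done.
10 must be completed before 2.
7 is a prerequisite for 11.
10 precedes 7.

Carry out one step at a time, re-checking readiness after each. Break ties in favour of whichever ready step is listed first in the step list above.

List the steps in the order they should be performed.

6 and 8 have no prerequisites; 6 is listed earlier, so 6 is first.
Now 10, 3 and 8 have their prerequisites met. 10 is listed earlier, so 10 next.
Ready: 3, 7 and 8. 3 is listed earlier → 3.
7 and 8 are both available; 7 is listed earlier → 7.
11 and 9 now also ready, so the ready set is {11, 9, 8}; 11 is listed earlier → 11.
Ready: 9 and 8. 9 is listed earlier → 9.
Next only 8 has its prerequisites met → 8.
2 needed 10, 6 and 8, now all done → 2.
Next only 4 has its prerequisites met → 4.
Now 1 and 5 have their prerequisites met. 1 is listed earlier, so 1 next.
That leaves 5 as the only ready step → 5.

6 → 10 → 3 → 7 → 11 → 9 → 8 → 2 → 4 → 1 → 5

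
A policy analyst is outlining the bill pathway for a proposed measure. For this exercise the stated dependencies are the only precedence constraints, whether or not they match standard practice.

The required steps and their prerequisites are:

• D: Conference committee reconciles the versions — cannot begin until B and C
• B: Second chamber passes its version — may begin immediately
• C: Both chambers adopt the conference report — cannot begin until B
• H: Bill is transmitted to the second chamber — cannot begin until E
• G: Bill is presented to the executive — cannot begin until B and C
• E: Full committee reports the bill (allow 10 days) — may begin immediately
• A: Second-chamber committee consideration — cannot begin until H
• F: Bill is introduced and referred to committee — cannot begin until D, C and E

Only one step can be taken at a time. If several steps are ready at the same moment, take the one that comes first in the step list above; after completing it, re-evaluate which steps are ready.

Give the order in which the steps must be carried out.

Nothing is required for B and E. B is listed earlier → B first.
C now also ready, so the ready set is {C, E}; C is listed earlier → C.
D, G and E are all available; D is listed earlier → D.
Now G and E have their prerequisites met. G is listed earlier, so G next.
E is the only step now ready → E.
Now H and F have their prerequisites met. H is listed earlier, so H next.
Ready: A and F. A is listed earlier → A.
That leaves F as the only ready step → F.

B, C, D, G, E, H, A, F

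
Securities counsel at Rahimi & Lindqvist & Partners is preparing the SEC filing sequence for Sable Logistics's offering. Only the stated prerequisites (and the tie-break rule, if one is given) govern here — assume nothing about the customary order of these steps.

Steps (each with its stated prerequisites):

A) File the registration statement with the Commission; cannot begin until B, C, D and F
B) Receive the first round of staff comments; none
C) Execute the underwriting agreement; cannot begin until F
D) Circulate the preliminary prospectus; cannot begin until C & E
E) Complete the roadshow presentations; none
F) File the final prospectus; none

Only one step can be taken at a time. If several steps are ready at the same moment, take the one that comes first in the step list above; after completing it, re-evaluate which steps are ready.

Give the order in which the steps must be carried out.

B, E, F, C, D, A

Nothing is required for B, E and F. B is listed earlier → B first.
Ready: E and F. E is listed earlier → E.
That leaves F as the only ready step → F.
C needed F, now all done → C.
D is the only step now ready → D.
A needed B, C, D and F, now all done → A.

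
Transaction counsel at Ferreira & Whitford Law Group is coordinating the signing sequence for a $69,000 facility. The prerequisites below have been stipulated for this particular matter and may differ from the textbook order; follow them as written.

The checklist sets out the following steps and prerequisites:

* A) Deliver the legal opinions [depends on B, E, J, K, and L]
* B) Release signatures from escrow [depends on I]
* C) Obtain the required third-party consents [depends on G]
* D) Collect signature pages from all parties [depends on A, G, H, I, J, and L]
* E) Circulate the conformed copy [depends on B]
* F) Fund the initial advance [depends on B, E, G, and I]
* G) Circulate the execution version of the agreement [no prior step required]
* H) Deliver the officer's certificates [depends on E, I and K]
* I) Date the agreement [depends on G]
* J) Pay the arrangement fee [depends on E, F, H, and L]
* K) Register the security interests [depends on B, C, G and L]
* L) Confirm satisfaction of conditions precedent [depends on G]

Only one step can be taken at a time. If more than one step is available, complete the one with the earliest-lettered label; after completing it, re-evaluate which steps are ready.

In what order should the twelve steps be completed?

G C I B E F L K H J A D

G has no prerequisites → G first.
Now C, I and L have their prerequisites met. C has the earlier label, so C next.
I and L are both available; I has the earlier label → I.
B now also ready, so the ready set is {B, L}; B has the earlier label → B.
E now also ready, so the ready set is {E, L}; E has the earlier label → E.
Ready: F and L. F has the earlier label → F.
L needed G, now all done → L.
That leaves K as the only ready step → K.
H needed E, I and K, now all done → H.
J is the only step now ready → J.
A is the only step now ready → A.
That leaves D as the only ready step → D.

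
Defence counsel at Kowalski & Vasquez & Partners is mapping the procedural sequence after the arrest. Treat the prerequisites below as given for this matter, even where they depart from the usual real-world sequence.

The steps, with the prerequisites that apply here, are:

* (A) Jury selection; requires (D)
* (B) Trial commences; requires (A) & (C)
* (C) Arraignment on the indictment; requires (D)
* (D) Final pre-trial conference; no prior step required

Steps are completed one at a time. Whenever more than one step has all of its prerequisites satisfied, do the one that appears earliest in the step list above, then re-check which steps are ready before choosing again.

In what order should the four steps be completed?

(D), (A), (C), (B)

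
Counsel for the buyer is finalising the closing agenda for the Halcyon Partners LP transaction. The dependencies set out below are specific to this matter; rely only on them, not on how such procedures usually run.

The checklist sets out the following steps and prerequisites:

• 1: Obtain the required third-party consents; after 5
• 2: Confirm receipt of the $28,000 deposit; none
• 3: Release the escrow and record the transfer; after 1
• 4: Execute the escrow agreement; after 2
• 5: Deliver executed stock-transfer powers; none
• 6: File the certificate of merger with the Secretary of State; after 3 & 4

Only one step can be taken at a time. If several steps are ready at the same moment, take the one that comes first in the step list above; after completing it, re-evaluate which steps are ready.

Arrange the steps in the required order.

2, 4, 5, 1, 3, 6

2 and 5 have no prerequisites; 2 is listed earlier, so 2 is first.
Now 4 and 5 have their prerequisites met. 4 is listed earlier, so 4 next.
5 is the only step now ready → 5.
1 needed 5, now all done → 1.
3 needed 1, now all done → 3.
6 is the only step now ready → 6.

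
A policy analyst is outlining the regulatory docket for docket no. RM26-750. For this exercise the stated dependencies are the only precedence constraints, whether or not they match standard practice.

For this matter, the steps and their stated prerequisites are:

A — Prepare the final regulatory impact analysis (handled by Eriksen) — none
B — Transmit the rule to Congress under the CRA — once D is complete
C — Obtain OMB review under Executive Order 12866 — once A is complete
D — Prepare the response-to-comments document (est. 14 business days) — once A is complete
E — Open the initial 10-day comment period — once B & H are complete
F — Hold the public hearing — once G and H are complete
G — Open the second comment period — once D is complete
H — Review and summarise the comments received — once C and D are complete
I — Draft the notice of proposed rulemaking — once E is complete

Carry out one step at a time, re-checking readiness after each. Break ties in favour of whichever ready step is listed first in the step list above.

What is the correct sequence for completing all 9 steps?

A C D B G H E F I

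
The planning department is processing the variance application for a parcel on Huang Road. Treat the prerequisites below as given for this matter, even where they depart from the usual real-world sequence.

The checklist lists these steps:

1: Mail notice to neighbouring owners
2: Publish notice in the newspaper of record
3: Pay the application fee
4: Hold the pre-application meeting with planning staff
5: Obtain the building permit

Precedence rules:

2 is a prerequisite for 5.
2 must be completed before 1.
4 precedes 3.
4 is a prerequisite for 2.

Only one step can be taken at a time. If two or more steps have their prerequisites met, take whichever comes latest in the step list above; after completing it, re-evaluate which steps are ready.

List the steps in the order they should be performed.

4, 3, 2, 5, 1

4 has no prerequisites → 4 first.
Ready: 3 and 2. 3 is listed later → 3.
That leaves 2 as the only ready step → 2.
Ready: 5 and 1. 5 is listed later → 5.
1 is the only step now ready → 1.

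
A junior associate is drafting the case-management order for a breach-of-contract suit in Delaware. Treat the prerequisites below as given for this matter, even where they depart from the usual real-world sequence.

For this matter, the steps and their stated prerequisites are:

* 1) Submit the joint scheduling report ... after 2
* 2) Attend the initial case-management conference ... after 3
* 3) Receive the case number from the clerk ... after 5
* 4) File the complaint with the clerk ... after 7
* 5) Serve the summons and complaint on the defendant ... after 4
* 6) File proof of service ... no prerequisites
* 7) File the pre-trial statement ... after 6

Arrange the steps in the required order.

Only 6 has no prerequisites, so it is first.
7 needed 6, now all done → 7.
4 needed 7, now all done → 4.
That leaves 5 as the only ready step → 5.
3 needed 5, now all done → 3.
Next only 2 has its prerequisites met → 2.
That leaves 1 as the only ready step → 1.

6 → 7 → 4 → 5 → 3 → 2 → 1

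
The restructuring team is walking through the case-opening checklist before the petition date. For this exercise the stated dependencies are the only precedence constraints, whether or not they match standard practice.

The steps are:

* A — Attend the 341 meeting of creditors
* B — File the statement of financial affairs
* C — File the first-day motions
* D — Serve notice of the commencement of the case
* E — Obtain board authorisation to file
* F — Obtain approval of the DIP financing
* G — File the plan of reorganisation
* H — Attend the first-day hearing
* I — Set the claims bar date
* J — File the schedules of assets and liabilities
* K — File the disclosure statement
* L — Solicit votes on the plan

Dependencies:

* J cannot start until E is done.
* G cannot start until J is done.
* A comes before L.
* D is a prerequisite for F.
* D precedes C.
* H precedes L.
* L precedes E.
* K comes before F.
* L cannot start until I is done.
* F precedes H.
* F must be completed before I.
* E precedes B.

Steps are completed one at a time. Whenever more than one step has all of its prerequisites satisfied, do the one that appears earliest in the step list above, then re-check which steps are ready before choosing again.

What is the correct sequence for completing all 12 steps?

A, D, C, K, F, H, I, L, E, B, J, G

Nothing is required for A, D and K. A is listed earlier → A first.
D and K are both available; D is listed earlier → D.
C now also ready, so the ready set is {C, K}; C is listed earlier → C.
Next only K has its prerequisites met → K.
Next only F has its prerequisites met → F.
Now H and I have their prerequisites met. H is listed earlier, so H next.
I needed F, now all done → I.
Next only L has its prerequisites met → L.
E needed L, now all done → E.
Now B and J have their prerequisites met. B is listed earlier, so B next.
Next only J has its prerequisites met → J.
G is the only step now ready → G.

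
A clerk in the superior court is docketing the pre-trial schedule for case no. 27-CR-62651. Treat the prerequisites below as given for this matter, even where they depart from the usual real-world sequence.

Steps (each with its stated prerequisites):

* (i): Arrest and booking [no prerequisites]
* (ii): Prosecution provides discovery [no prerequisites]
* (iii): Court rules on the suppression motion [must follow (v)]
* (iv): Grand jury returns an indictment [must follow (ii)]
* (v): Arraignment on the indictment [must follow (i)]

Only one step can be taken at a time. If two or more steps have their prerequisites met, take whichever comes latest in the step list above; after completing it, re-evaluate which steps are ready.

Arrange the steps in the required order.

(ii) (iv) (i) (v) (iii)

(ii) and (i) have no prerequisites; (ii) is listed later, so (ii) is first.
(iv) now also ready, so the ready set is {(iv), (i)}; (iv) is listed later → (iv).
That leaves (i) as the only ready step → (i).
(v) needed (i), now all done → (v).
(iii) is the only step now ready → (iii).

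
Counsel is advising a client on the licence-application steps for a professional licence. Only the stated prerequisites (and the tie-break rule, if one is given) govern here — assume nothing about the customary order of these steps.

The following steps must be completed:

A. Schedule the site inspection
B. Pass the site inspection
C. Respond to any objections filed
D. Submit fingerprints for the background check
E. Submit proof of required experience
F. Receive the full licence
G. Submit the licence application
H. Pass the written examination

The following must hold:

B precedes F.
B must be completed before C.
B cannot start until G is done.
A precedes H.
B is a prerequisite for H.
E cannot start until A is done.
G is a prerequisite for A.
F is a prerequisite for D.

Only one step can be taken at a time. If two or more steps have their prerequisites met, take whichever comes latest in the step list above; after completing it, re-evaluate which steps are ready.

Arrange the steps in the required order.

G B F D C A H E

G has no prerequisites → G first.
Ready: B and A. B is listed later → B.
F and C now also ready, so the ready set is {F, C, A}; F is listed later → F.
D now also ready, so the ready set is {D, C, A}; D is listed later → D.
Now C and A have their prerequisites met. C is listed later, so C next.
A needed G, now all done → A.
Ready: H and E. H is listed later → H.
That leaves E as the only ready step → E.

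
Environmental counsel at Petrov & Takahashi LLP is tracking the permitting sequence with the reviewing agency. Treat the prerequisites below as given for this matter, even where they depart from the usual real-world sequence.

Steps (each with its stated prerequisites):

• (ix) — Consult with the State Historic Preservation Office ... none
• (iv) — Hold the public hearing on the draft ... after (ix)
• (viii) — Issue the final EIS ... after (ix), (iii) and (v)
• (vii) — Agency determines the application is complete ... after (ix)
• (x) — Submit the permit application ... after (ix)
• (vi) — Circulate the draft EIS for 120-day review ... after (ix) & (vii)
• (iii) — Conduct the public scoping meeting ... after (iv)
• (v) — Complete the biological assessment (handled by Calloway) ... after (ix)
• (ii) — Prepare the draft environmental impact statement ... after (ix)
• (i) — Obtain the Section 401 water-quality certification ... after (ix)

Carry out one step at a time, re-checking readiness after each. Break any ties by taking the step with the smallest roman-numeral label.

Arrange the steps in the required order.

Only (ix) has no prerequisites, so it is first.
Now (i), (ii), (iv), (v), (vii) and (x) have their prerequisites met. (i) has the earlier label, so (i) next.
Now (ii), (iv), (v), (vii) and (x) have their prerequisites met. (ii) has the earlier label, so (ii) next.
(iv), (v), (vii) and (x) are all available; (iv) has the earlier label → (iv).
(iii), (v), (vii) and (x) are all available; (iii) has the earlier label → (iii).
Now (v), (vii) and (x) have their prerequisites met. (v) has the earlier label, so (v) next.
(viii) now also ready, so the ready set is {(vii), (viii), (x)}; (vii) has the earlier label → (vii).
Ready: (vi), (viii) and (x). (vi) has the earlier label → (vi).
(viii) and (x) are both available; (viii) has the earlier label → (viii).
(x) is the only step now ready → (x).

(ix), (i), (ii), (iv), (iii), (v), (vii), (vi), (viii), (x)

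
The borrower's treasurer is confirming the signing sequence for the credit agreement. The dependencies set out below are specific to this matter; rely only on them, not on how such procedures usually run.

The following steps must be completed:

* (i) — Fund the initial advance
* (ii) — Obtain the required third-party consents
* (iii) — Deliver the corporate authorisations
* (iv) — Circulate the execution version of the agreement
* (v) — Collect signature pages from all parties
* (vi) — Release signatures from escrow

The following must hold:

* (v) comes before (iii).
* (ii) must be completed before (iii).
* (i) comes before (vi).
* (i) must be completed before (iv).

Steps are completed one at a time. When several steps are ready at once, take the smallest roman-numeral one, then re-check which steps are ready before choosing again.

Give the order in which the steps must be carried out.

(i) (ii) (iv) (v) (iii) (vi)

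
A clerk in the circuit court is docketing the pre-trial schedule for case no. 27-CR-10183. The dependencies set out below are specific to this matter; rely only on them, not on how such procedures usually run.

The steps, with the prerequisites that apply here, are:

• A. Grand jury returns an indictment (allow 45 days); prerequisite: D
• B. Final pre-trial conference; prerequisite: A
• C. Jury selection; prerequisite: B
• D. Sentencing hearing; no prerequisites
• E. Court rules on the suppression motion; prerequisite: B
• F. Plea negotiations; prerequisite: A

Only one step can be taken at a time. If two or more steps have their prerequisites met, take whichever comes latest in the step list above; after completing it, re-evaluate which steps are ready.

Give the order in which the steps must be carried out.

Only D has no prerequisites, so it is first.
Next only A has its prerequisites met → A.
F and B are both available; F is listed later → F.
B is the only step now ready → B.
Ready: E and C. E is listed later → E.
That leaves C as the only ready step → C.

D, A, F, B, E, C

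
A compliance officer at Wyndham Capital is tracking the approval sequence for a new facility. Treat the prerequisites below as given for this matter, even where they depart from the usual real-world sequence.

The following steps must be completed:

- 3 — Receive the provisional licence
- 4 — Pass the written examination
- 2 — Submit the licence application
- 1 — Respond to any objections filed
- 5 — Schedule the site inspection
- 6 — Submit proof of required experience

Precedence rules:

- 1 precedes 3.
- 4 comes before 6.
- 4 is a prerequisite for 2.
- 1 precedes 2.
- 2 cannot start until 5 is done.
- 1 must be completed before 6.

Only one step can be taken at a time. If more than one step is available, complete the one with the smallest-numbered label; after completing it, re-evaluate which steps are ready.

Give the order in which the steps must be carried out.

1, 3, 4, 5, 2, 6

1, 4 and 5 have no prerequisites; 1 has the earlier label, so 1 is first.
3, 4 and 5 are all available; 3 has the earlier label → 3.
Ready: 4 and 5. 4 has the earlier label → 4.
Now 5 and 6 have their prerequisites met. 5 has the earlier label, so 5 next.
2 and 6 are both available; 2 has the earlier label → 2.
6 needed 1 and 4, now all done → 6.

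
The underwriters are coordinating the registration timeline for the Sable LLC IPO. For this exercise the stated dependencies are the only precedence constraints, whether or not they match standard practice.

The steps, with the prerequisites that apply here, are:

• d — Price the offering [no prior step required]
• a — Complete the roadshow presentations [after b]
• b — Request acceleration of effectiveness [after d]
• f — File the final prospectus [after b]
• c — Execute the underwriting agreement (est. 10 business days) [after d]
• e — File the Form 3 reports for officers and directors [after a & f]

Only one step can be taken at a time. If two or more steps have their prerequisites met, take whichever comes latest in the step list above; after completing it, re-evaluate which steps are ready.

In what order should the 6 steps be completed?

d, c, b, f, a, e

Only d has no prerequisites, so it is first.
Now c and b have their prerequisites met. c is listed later, so c next.
b is the only step now ready → b.
f and a are both available; f is listed later → f.
a needed b, now all done → a.
e is the only step now ready → e.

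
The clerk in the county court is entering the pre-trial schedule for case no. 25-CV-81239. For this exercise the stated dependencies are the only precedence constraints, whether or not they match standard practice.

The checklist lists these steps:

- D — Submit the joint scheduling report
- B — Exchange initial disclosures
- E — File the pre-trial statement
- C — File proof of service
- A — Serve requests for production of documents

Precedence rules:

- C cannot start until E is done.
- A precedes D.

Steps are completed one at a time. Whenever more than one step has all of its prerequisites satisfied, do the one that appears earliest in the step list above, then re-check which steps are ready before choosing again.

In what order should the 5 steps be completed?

B, E and A have no prerequisites; B is listed earlier, so B is first.
Now E and A have their prerequisites met. E is listed earlier, so E next.
Ready: C and A. C is listed earlier → C.
That leaves A as the only ready step → A.
Next only D has its prerequisites met → D.

B E C A D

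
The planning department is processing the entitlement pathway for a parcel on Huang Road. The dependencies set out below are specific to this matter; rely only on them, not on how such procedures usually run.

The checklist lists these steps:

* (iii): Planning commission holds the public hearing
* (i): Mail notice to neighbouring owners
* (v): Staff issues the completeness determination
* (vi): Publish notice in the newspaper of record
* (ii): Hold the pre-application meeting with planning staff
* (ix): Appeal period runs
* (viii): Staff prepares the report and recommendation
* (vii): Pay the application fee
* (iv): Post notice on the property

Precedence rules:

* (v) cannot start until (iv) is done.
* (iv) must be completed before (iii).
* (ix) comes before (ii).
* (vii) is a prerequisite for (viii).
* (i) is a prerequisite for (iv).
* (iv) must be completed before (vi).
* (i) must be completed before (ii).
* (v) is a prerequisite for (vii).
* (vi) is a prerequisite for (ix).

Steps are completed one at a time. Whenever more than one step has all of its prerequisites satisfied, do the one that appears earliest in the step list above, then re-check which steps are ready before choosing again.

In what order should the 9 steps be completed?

(i) → (iv) → (iii) → (v) → (vi) → (ix) → (ii) → (vii) → (viii)

Only (i) has no prerequisites, so it is first.
That leaves (iv) as the only ready step → (iv).
(iii), (v) and (vi) are all available; (iii) is listed earlier → (iii).
(v) and (vi) are both available; (v) is listed earlier → (v).
(vii) now also ready, so the ready set is {(vi), (vii)}; (vi) is listed earlier → (vi).
(ix) and (vii) are both available; (ix) is listed earlier → (ix).
(ii) now also ready, so the ready set is {(ii), (vii)}; (ii) is listed earlier → (ii).
(vii) needed (v), now all done → (vii).
(viii) needed (vii), now all done → (viii).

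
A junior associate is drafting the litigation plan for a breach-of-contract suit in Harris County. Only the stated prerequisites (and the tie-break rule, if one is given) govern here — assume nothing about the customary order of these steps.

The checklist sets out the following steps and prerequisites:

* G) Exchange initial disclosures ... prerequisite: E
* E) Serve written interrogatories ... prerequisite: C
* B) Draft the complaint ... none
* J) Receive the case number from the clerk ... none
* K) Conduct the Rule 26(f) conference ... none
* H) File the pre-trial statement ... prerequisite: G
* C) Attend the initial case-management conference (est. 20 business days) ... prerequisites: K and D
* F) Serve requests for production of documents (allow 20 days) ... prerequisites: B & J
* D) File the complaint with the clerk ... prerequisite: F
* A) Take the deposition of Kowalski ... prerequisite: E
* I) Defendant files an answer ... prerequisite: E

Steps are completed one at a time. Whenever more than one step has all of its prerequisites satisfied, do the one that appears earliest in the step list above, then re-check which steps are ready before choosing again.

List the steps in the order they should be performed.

B, J, K, F, D, C, E, G, H, A, I

B, J and K have no prerequisites; B is listed earlier, so B is first.
Now J and K have their prerequisites met. J is listed earlier, so J next.
F now also ready, so the ready set is {K, F}; K is listed earlier → K.
Next only F has its prerequisites met → F.
Next only D has its prerequisites met → D.
Next only C has its prerequisites met → C.
That leaves E as the only ready step → E.
G, A and I are all available; G is listed earlier → G.
H now also ready, so the ready set is {H, A, I}; H is listed earlier → H.
A and I are both available; A is listed earlier → A.
I needed E, now all done → I.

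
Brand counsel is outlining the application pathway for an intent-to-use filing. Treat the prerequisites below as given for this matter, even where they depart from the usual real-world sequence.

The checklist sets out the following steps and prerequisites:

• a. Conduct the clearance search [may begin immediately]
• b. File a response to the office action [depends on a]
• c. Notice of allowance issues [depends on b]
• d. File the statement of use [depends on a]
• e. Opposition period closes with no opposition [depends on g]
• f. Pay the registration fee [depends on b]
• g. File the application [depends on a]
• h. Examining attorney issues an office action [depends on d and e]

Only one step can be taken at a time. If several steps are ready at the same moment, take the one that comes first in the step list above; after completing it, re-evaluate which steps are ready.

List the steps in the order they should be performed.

a is the only step with nothing outstanding, so it goes first.
Now b, d and g have their prerequisites met. b is listed earlier, so b next.
Ready: c, d, f and g. c is listed earlier → c.
Ready: d, f and g. d is listed earlier → d.
f and g are both available; f is listed earlier → f.
g needed a, now all done → g.
e needed g, now all done → e.
h needed d and e, now all done → h.

a, b, c, d, f, g, e, h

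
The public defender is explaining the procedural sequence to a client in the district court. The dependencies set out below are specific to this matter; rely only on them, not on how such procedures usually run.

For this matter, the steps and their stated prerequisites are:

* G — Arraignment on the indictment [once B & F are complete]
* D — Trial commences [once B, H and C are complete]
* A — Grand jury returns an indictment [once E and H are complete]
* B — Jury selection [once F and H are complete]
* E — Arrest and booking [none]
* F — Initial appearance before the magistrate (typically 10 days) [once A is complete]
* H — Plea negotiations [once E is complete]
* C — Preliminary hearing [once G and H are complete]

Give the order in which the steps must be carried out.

E H A F B G C D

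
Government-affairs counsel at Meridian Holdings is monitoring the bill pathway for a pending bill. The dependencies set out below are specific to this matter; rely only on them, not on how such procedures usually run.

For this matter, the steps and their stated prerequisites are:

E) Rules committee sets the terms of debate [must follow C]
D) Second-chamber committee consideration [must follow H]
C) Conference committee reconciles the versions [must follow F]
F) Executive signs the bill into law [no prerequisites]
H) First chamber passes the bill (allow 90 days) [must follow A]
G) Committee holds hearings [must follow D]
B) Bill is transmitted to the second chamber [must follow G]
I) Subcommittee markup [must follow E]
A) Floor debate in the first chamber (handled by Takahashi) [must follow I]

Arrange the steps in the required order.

Only F has no prerequisites, so it is first.
C is the only step now ready → C.
E needed C, now all done → E.
That leaves I as the only ready step → I.
Next only A has its prerequisites met → A.
That leaves H as the only ready step → H.
D needed H, now all done → D.
G needed D, now all done → G.
Next only B has its prerequisites met → B.

F → C → E → I → A → H → D → G → B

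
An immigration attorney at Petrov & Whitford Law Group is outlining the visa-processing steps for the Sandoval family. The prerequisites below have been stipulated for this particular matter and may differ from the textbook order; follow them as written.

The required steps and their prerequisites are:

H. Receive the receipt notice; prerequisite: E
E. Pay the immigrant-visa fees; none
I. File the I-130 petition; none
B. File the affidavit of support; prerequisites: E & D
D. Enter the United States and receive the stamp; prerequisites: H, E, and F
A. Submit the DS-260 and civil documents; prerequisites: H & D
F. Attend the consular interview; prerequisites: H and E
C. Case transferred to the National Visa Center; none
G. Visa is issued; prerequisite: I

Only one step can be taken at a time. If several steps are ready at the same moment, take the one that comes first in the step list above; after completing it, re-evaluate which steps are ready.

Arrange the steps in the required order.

E, H, I, F, D, B, A, C, G

E, I and C have no prerequisites; E is listed earlier, so E is first.
H now also ready, so the ready set is {H, I, C}; H is listed earlier → H.
Now I, F and C have their prerequisites met. I is listed earlier, so I next.
Ready: F, C and G. F is listed earlier → F.
Now D, C and G have their prerequisites met. D is listed earlier, so D next.
B and A now also ready, so the ready set is {B, A, C, G}; B is listed earlier → B.
Now A, C and G have their prerequisites met. A is listed earlier, so A next.
Now C and G have their prerequisites met. C is listed earlier, so C next.
G needed I, now all done → G.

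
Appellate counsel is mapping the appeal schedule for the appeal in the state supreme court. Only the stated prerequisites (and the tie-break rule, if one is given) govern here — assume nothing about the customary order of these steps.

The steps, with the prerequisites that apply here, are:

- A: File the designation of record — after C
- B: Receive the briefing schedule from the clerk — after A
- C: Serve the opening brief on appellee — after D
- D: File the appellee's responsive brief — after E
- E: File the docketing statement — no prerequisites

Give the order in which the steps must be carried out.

E, D, C, A, B

E has no prerequisites → E first.
D needed E, now all done → D.
C needed D, now all done → C.
A is the only step now ready → A.
That leaves B as the only ready step → B.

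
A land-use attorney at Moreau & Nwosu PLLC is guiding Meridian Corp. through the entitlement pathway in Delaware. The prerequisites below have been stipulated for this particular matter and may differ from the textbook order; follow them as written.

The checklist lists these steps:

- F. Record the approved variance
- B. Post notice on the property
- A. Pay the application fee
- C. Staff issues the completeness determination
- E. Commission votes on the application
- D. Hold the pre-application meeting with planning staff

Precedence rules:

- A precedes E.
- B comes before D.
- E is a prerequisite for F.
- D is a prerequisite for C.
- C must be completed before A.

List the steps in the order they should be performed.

B D C A E F

Only B has no prerequisites, so it is first.
That leaves D as the only ready step → D.
C is the only step now ready → C.
That leaves A as the only ready step → A.
E needed A, now all done → E.
F needed E, now all done → F.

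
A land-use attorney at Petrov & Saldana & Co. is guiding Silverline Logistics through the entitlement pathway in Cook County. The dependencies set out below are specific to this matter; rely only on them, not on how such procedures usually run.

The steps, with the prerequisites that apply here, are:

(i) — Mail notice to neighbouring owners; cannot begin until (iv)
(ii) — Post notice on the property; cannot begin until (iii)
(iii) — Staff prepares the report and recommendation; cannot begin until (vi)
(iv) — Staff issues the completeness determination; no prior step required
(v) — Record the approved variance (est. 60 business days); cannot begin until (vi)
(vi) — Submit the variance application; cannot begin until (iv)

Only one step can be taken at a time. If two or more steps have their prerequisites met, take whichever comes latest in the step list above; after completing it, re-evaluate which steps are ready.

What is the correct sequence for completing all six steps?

Only (iv) has no prerequisites, so it is first.
Now (vi) and (i) have their prerequisites met. (vi) is listed later, so (vi) next.
(v), (iii) and (i) are all available; (v) is listed later → (v).
Now (iii) and (i) have their prerequisites met. (iii) is listed later, so (iii) next.
(ii) now also ready, so the ready set is {(ii), (i)}; (ii) is listed later → (ii).
Next only (i) has its prerequisites met → (i).

(iv) → (vi) → (v) → (iii) → (ii) → (i)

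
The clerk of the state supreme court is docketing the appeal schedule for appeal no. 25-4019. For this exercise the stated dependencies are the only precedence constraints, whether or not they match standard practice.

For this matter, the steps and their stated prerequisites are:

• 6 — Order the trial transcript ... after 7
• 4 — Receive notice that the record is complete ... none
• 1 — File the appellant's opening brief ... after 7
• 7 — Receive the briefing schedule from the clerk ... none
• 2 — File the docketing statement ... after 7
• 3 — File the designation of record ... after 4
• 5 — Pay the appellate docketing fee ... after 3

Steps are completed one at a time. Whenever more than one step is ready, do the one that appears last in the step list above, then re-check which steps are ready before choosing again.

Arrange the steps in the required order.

7, 2, 1, 4, 3, 5, 6

7 and 4 have no prerequisites; 7 is listed later, so 7 is first.
2, 1 and 6 now also ready, so the ready set is {2, 1, 4, 6}; 2 is listed later → 2.
Now 1, 4 and 6 have their prerequisites met. 1 is listed later, so 1 next.
4 and 6 are both available; 4 is listed later → 4.
Ready: 3 and 6. 3 is listed later → 3.
Ready: 5 and 6. 5 is listed later → 5.
That leaves 6 as the only ready step → 6.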